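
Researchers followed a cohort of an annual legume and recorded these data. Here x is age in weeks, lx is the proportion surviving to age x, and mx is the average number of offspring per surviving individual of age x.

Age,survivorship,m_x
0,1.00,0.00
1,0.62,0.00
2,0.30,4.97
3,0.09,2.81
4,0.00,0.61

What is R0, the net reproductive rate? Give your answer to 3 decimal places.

lx·mx by age: 0, 0, 1.491, 0.2529, 0
R0 = Σ lx·mx = 1.7439 → 1.744

1.744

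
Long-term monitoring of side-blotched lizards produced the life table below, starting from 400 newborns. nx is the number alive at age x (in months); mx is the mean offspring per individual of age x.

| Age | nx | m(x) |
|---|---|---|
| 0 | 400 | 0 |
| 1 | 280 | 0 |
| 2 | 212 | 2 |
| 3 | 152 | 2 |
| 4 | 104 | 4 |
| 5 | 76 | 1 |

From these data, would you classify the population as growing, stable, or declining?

lx = nx/n0 = nx/400: 1, 0.7, 0.53, 0.38, 0.26, 0.19
R0 = Σ lx·mx = 0 + 0 + 1.06 + 0.76 + 1.04 + 0.19 = 3.05
R0 > 1, so the population is growing.

growing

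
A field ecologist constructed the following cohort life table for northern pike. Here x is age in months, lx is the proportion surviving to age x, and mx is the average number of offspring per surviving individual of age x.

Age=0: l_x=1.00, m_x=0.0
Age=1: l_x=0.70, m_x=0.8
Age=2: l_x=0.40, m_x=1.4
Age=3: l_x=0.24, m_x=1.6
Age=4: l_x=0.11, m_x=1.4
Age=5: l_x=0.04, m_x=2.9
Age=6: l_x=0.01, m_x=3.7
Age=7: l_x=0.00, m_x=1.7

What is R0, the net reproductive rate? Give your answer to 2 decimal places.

1.81

lx·mx by age: 0, 0.56, 0.56, 0.384, 0.154, 0.116, 0.037, 0
R0 = Σ lx·mx = 1.811 → 1.81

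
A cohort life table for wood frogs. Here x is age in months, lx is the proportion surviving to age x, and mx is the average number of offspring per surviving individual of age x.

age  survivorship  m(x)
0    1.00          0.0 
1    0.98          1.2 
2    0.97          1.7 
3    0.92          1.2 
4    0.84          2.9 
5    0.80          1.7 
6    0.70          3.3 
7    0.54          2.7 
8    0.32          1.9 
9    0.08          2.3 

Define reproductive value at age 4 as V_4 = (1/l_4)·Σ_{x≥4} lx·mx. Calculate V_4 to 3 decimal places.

lx·mx for x ≥ 4: 2.436, 1.36, 2.31, 1.458, 0.608, 0.184 → sum = 8.356
V_4 = 8.356 / l_4 = 8.356 / 0.84 = 9.947619… → 9.948

9.948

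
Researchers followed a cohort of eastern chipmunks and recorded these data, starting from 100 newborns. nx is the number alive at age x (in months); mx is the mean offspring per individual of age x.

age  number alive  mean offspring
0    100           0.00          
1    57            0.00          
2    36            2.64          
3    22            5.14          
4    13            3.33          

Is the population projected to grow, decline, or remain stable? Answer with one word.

lx = nx/n0 = nx/100: 1, 0.57, 0.36, 0.22, 0.13
R0 = Σ lx·mx = 0 + 0 + 0.9504 + 1.1308 + 0.4329 = 2.5141
R0 > 1, so the population is growing.

growing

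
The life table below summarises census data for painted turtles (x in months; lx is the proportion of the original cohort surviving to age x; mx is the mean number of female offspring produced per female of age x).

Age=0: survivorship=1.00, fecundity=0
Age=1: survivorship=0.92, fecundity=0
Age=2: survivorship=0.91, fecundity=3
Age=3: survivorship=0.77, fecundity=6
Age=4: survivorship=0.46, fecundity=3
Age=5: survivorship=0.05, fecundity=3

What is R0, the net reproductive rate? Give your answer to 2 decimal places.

8.88

lx·mx by age: 0, 0, 2.73, 4.62, 1.38, 0.15
R0 = Σ lx·mx = 8.88 → 8.88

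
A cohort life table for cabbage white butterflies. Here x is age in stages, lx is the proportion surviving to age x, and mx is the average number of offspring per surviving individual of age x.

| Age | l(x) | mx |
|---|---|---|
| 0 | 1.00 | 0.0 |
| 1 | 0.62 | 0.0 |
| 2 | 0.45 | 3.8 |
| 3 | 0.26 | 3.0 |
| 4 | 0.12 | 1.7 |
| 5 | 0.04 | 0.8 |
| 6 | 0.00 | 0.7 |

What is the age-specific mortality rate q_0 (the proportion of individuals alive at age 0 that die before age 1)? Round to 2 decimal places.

0.38

q_0 = (l_0 − l_1) / l_0 = (1 − 0.62) / 1
     = 0.38 / 1 = 0.38 → 0.38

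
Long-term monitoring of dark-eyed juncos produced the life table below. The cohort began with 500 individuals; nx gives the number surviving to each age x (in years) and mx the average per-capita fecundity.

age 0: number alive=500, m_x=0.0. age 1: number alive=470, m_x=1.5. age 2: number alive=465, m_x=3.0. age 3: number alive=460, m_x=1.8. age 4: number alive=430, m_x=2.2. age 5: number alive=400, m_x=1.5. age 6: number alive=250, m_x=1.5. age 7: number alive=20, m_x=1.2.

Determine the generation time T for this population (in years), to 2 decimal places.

3.12

lx = nx/n0 = nx/500: 1, 0.94, 0.93, 0.92, 0.86, 0.8, 0.5, 0.04
lx·mx: 0, 1.41, 2.79, 1.656, 1.892, 1.2, 0.75, 0.048 → R0 = 9.746
x·lx·mx: 0, 1.41, 5.58, 4.968, 7.568, 6, 4.5, 0.336 → Σ = 30.362
T = 30.362 / 9.746 = 3.115329… → 3.12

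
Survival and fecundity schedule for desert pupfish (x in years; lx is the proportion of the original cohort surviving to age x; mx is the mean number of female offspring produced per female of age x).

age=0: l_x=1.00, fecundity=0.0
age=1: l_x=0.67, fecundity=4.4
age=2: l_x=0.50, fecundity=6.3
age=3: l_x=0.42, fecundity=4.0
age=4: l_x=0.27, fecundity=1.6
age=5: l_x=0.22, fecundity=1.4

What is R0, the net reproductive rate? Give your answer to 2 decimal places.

lx·mx by age: 0, 2.948, 3.15, 1.68, 0.432, 0.308
R0 = Σ lx·mx = 8.518 → 8.52

8.52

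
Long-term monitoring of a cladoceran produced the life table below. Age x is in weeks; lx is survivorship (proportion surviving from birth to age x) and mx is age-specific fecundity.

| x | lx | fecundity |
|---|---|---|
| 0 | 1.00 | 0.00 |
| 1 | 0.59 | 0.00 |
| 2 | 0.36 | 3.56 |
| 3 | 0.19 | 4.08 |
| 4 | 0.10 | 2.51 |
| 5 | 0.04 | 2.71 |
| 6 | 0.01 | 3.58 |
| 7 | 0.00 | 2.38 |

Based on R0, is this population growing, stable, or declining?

growing

R0 = Σ lx·mx = 0 + 0 + 1.2816 + 0.7752 + 0.251 + 0.1084 + 0.0358 + 0 = 2.452
R0 > 1, so the population is growing.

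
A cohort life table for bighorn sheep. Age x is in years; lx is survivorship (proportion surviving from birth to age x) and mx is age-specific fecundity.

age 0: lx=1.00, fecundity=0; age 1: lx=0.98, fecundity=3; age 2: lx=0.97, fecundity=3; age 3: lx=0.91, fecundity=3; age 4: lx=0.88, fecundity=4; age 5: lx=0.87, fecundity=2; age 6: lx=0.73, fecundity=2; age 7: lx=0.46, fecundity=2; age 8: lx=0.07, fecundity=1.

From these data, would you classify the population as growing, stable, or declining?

R0 = Σ lx·mx = 0 + 2.94 + 2.91 + 2.73 + 3.52 + 1.74 + 1.46 + 0.92 + 0.07 = 16.29
R0 > 1, so the population is growing.

growing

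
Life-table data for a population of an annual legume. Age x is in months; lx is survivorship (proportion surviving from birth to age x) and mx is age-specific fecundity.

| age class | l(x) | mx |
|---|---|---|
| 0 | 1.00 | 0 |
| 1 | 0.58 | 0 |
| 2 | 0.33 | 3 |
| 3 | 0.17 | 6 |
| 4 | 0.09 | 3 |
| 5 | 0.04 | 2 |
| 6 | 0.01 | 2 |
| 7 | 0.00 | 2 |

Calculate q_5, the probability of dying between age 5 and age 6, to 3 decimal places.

0.750

q_5 = (l_5 − l_6) / l_5 = (0.04 − 0.01) / 0.04
     = 0.03 / 0.04 = 0.75 → 0.750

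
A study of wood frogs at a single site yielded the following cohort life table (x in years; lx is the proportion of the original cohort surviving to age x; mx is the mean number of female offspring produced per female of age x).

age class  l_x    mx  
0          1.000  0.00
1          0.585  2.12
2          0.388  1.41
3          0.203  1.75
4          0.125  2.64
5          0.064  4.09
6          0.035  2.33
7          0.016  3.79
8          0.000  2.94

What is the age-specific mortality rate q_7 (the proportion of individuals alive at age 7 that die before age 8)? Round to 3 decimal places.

q_7 = (l_7 − l_8) / l_7 = (0.016 − 0) / 0.016
     = 0.016 / 0.016 = 1 → 1.000

1.000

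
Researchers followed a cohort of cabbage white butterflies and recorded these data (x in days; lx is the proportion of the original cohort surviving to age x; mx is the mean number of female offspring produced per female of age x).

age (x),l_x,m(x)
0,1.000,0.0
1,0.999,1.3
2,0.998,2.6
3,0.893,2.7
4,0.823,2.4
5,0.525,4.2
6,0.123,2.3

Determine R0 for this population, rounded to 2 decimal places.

lx·mx by age: 0, 1.2987, 2.5948, 2.4111, 1.9752, 2.205, 0.2829
R0 = Σ lx·mx = 10.7677 → 10.77

10.77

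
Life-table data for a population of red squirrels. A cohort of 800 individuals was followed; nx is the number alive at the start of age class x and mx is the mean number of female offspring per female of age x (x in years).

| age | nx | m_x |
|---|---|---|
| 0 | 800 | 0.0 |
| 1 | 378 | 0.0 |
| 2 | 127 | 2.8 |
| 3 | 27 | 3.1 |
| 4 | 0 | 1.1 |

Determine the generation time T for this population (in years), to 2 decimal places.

2.19

lx = nx/n0 = nx/800: 1, 0.4725, 0.15875, 0.03375, 0
lx·mx: 0, 0, 0.4445, 0.104625, 0 → R0 = 0.549125
x·lx·mx: 0, 0, 0.889, 0.313875, 0 → Σ = 1.202875
T = 1.202875 / 0.549125 = 2.19053… → 2.19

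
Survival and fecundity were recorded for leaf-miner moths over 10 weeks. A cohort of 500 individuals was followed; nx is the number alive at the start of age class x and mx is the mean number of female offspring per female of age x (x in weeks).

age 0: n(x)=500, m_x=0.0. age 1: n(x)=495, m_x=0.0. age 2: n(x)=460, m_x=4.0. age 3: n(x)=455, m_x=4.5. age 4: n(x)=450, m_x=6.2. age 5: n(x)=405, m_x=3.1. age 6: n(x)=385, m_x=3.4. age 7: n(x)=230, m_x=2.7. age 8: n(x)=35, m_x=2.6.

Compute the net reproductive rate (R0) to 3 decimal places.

19.908

lx = nx/n0 = nx/500: 1, 0.99, 0.92, 0.91, 0.9, 0.81, 0.77, 0.46, 0.07
lx·mx by age: 0, 0, 3.68, 4.095, 5.58, 2.511, 2.618, 1.242, 0.182
R0 = Σ lx·mx = 19.908 → 19.908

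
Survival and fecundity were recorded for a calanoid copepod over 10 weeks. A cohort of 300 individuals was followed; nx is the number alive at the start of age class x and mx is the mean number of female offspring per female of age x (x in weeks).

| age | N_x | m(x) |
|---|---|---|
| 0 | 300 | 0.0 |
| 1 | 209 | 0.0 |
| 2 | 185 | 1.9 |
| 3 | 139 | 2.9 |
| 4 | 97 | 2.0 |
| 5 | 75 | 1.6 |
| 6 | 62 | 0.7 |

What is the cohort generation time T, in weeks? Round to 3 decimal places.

3.191

lx = nx/n0 = nx/300: 1, 0.69667…, 0.61667…, 0.46333…, 0.32333…, 0.25, 0.20667…
lx·mx: 0, 0, 1.171667…, 1.343667…, 0.646667…, 0.4, 0.144667… → R0 = 3.706667…
x·lx·mx: 0, 0, 2.343333…, 4.031…, 2.586667…, 2, 0.868… → Σ = 11.829…
T = 11.829… / 3.706667… = 3.191277… → 3.191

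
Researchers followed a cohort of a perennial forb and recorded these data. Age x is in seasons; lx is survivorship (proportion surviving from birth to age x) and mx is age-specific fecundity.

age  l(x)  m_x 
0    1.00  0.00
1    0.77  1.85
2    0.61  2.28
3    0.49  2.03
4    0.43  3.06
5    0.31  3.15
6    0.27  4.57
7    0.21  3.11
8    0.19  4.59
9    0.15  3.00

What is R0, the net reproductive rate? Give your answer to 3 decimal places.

lx·mx by age: 0, 1.4245, 1.3908, 0.9947, 1.3158, 0.9765, 1.2339, 0.6531, 0.8721, 0.45
R0 = Σ lx·mx = 9.3114 → 9.311

9.311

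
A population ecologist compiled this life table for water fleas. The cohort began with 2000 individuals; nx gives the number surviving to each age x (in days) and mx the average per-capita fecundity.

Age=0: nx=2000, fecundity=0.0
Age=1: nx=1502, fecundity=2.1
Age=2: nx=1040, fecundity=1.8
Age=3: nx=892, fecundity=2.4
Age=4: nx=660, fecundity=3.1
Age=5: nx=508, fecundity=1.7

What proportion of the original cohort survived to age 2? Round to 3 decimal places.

l_2 = n_2/n_0 = 1040/2000 = 0.52 → 0.520

0.520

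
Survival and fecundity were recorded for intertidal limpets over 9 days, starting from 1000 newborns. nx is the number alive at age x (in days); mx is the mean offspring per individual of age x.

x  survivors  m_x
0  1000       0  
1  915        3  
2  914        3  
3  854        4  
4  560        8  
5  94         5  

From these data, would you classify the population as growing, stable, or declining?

lx = nx/n0 = nx/1000: 1, 0.915, 0.914, 0.854, 0.56, 0.094
R0 = Σ lx·mx = 0 + 2.745 + 2.742 + 3.416 + 4.48 + 0.47 = 13.853
R0 > 1, so the population is growing.

growing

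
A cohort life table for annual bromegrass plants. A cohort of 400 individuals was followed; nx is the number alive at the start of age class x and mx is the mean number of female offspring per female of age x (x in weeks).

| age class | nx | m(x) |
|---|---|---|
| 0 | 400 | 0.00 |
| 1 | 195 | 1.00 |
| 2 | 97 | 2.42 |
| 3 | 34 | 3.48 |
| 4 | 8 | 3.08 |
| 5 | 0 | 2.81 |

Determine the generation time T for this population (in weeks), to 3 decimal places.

1.952

lx = nx/n0 = nx/400: 1, 0.4875, 0.2425, 0.085, 0.02, 0
lx·mx: 0, 0.4875, 0.58685, 0.2958, 0.0616, 0 → R0 = 1.43175
x·lx·mx: 0, 0.4875, 1.1737, 0.8874, 0.2464, 0 → Σ = 2.795
T = 2.795 / 1.43175 = 1.952156… → 1.952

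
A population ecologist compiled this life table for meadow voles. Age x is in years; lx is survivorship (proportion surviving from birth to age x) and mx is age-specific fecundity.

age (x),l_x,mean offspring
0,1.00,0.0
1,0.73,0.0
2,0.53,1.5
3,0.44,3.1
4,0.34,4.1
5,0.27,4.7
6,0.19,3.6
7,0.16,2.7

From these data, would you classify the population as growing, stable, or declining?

R0 = Σ lx·mx = 0 + 0 + 0.795 + 1.364 + 1.394 + 1.269 + 0.684 + 0.432 = 5.938
R0 > 1, so the population is growing.

growing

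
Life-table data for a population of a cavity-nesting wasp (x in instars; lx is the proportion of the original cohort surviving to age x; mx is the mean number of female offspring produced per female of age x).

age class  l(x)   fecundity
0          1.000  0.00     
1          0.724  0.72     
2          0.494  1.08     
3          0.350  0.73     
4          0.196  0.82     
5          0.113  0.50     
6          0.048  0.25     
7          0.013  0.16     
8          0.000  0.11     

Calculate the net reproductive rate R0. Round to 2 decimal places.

1.54

lx·mx by age: 0, 0.52128, 0.53352, 0.2555, 0.16072, 0.0565, 0.012, 0.00208, 0
R0 = Σ lx·mx = 1.5416 → 1.54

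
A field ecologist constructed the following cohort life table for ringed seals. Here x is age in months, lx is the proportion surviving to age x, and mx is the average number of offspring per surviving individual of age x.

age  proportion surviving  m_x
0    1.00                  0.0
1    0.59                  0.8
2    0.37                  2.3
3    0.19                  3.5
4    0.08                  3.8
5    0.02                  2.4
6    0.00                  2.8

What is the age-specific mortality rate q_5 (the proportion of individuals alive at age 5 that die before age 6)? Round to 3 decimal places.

q_5 = (l_5 − l_6) / l_5 = (0.02 − 0) / 0.02
     = 0.02 / 0.02 = 1 → 1.000

1.000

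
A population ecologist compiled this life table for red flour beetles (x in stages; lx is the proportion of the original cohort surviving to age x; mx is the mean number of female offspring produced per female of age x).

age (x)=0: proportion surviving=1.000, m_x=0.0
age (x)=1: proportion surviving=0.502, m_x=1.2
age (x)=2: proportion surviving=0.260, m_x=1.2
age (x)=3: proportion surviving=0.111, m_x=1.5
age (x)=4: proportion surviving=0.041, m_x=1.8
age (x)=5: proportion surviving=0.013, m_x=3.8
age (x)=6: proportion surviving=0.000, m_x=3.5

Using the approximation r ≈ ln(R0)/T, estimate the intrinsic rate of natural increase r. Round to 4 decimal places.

0.0986

R0 = Σ lx·mx = 0 + 0.6024 + 0.312 + 0.1665 + 0.0738 + 0.0494 + 0 = 1.2041
Σ x·lx·mx = 2.2681; T = 2.2681/1.2041 = 1.88365…
r ≈ ln(R0)/T = ln(1.2041)/1.88365… = 0.098603… → 0.0986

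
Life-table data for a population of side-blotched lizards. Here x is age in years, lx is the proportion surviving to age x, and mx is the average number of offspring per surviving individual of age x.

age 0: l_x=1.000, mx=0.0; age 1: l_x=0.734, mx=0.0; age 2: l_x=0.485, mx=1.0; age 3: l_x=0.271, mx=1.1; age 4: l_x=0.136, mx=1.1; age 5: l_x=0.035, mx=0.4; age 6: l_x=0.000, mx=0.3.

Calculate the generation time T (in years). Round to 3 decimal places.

lx·mx: 0, 0, 0.485, 0.2981, 0.1496, 0.014, 0 → R0 = 0.9467
x·lx·mx: 0, 0, 0.97, 0.8943, 0.5984, 0.07, 0 → Σ = 2.5327
T = 2.5327 / 0.9467 = 2.675293… → 2.675

2.675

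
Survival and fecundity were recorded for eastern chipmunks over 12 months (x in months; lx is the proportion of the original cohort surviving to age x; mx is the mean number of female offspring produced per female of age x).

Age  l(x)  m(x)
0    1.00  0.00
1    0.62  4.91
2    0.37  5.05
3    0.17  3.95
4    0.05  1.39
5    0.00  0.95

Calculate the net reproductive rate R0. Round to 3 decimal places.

lx·mx by age: 0, 3.0442, 1.8685, 0.6715, 0.0695, 0
R0 = Σ lx·mx = 5.6537 → 5.654

5.654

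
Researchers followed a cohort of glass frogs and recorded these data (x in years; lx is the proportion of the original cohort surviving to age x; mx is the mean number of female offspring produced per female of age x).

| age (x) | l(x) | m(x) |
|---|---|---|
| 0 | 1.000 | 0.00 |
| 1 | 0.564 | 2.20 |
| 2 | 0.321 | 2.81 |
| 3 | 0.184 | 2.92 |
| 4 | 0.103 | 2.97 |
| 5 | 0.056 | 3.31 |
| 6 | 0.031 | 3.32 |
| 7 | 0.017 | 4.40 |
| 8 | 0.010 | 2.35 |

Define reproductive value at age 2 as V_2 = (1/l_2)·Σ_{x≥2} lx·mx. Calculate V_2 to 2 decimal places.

6.64

lx·mx for x ≥ 2: 0.90201, 0.53728, 0.30591, 0.18536, 0.10292, 0.0748, 0.0235 → sum = 2.13178
V_2 = 2.13178 / l_2 = 2.13178 / 0.321 = 6.641059… → 6.64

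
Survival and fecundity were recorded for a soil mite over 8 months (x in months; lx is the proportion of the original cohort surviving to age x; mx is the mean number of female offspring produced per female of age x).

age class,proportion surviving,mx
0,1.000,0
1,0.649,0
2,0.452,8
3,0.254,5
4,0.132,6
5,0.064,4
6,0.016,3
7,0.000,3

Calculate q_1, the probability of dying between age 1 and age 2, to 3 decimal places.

q_1 = (l_1 − l_2) / l_1 = (0.649 − 0.452) / 0.649
     = 0.197 / 0.649 = 0.303544… → 0.304

0.304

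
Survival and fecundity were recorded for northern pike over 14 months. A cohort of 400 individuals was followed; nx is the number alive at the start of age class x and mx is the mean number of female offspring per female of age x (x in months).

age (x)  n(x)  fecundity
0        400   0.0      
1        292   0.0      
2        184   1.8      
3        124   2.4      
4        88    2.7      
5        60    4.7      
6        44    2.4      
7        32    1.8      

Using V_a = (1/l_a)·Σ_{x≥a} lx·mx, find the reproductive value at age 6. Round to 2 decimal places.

lx = nx/n0 = nx/400: 1, 0.73, 0.46, 0.31, 0.22, 0.15, 0.11, 0.08
lx·mx for x ≥ 6: 0.264, 0.144 → sum = 0.408
V_6 = 0.408 / l_6 = 0.408 / 0.11 = 3.709091… → 3.71

3.71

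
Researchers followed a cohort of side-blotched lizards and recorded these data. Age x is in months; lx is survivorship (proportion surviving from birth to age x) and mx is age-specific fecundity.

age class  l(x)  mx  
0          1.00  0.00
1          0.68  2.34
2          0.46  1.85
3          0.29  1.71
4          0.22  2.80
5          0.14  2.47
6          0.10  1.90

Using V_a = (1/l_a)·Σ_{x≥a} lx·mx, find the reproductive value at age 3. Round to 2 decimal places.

5.68

lx·mx for x ≥ 3: 0.4959, 0.616, 0.3458, 0.19 → sum = 1.6477
V_3 = 1.6477 / l_3 = 1.6477 / 0.29 = 5.681724… → 5.68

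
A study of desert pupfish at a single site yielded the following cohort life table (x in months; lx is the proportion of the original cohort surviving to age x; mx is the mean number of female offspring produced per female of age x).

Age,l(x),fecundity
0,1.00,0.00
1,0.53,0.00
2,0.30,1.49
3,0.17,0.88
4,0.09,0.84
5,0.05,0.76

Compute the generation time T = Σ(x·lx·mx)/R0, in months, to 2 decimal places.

2.58

lx·mx: 0, 0, 0.447, 0.1496, 0.0756, 0.038 → R0 = 0.7102
x·lx·mx: 0, 0, 0.894, 0.4488, 0.3024, 0.19 → Σ = 1.8352
T = 1.8352 / 0.7102 = 2.584061… → 2.58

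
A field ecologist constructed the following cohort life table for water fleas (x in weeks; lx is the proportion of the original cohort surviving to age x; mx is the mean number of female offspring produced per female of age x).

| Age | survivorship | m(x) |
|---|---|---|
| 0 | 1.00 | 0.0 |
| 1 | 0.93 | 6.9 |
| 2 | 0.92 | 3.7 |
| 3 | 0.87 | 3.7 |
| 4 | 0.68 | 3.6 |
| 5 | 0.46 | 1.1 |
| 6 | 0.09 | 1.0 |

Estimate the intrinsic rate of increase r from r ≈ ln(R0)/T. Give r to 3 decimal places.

1.250

R0 = Σ lx·mx = 0 + 6.417 + 3.404 + 3.219 + 2.448 + 0.506 + 0.09 = 16.084
Σ x·lx·mx = 35.744; T = 35.744/16.084 = 2.22233…
r ≈ ln(R0)/T = ln(16.084)/2.22233… = 1.24996… → 1.250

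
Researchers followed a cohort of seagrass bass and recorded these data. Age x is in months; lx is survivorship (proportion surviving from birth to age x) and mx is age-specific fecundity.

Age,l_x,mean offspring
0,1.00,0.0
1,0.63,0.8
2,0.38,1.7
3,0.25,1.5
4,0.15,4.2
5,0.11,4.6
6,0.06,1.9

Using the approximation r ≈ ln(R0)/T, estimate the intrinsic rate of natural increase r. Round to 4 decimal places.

R0 = Σ lx·mx = 0 + 0.504 + 0.646 + 0.375 + 0.63 + 0.506 + 0.114 = 2.775
Σ x·lx·mx = 8.655; T = 8.655/2.775 = 3.11892…
r ≈ ln(R0)/T = ln(2.775)/3.11892… = 0.327245… → 0.3272

0.3272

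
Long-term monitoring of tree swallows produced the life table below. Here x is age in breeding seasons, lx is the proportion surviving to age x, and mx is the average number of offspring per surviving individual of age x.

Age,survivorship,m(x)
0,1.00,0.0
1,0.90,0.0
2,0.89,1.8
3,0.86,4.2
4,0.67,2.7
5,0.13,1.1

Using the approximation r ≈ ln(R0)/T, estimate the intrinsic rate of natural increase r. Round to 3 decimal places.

R0 = Σ lx·mx = 0 + 0 + 1.602 + 3.612 + 1.809 + 0.143 = 7.166
Σ x·lx·mx = 21.991; T = 21.991/7.166 = 3.0688…
r ≈ ln(R0)/T = ln(7.166)/3.0688… = 0.64173… → 0.642

0.642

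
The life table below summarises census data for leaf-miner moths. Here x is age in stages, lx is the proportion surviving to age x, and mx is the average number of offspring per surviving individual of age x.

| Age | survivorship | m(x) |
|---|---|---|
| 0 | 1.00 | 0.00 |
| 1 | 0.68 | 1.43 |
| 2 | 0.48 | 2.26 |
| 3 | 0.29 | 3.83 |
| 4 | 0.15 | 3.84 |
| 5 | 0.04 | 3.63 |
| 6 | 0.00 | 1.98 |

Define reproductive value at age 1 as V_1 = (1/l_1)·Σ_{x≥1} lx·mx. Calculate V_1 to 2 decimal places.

lx·mx for x ≥ 1: 0.9724, 1.0848, 1.1107, 0.576, 0.1452, 0 → sum = 3.8891
V_1 = 3.8891 / l_1 = 3.8891 / 0.68 = 5.719265… → 5.72

5.72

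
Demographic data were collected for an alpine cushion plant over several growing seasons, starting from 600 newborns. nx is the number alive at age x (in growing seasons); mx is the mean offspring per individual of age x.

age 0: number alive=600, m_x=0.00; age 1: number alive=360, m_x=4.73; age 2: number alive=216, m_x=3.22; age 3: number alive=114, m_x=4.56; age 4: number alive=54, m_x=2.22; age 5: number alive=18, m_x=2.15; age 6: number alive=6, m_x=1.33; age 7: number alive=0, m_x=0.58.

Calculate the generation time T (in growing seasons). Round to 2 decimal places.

1.74

lx = nx/n0 = nx/600: 1, 0.6, 0.36, 0.19, 0.09, 0.03, 0.01, 0
lx·mx: 0, 2.838, 1.1592, 0.8664, 0.1998, 0.0645, 0.0133, 0 → R0 = 5.1412
x·lx·mx: 0, 2.838, 2.3184, 2.5992, 0.7992, 0.3225, 0.0798, 0 → Σ = 8.9571
T = 8.9571 / 5.1412 = 1.74222… → 1.74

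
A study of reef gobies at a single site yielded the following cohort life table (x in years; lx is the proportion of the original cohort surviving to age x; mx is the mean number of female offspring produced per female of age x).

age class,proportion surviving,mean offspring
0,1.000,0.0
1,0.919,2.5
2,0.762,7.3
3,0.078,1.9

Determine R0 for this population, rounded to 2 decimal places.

lx·mx by age: 0, 2.2975, 5.5626, 0.1482
R0 = Σ lx·mx = 8.0083 → 8.01

8.01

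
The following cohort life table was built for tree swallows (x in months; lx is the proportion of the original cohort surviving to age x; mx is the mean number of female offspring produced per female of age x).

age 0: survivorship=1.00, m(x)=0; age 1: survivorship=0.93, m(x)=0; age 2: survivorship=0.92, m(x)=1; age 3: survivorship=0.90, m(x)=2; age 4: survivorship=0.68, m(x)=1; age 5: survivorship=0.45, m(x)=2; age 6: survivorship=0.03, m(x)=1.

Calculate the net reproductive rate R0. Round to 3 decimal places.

4.330

lx·mx by age: 0, 0, 0.92, 1.8, 0.68, 0.9, 0.03
R0 = Σ lx·mx = 4.33 → 4.330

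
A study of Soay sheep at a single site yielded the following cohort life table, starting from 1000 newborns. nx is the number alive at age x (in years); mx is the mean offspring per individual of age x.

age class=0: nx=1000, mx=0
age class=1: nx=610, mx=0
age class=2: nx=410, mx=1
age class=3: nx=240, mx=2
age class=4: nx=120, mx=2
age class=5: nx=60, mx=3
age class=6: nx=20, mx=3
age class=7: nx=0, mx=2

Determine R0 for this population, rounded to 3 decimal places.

lx = nx/n0 = nx/1000: 1, 0.61, 0.41, 0.24, 0.12, 0.06, 0.02, 0
lx·mx by age: 0, 0, 0.41, 0.48, 0.24, 0.18, 0.06, 0
R0 = Σ lx·mx = 1.37 → 1.370

1.370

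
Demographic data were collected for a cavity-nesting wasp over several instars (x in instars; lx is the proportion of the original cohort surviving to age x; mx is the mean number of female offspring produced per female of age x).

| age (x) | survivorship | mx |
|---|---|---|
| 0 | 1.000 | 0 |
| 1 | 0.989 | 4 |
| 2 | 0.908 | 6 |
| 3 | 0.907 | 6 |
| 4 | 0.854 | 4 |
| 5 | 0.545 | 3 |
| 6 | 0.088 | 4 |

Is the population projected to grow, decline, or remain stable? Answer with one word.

growing

R0 = Σ lx·mx = 0 + 3.956 + 5.448 + 5.442 + 3.416 + 1.635 + 0.352 = 20.249
R0 > 1, so the population is growing.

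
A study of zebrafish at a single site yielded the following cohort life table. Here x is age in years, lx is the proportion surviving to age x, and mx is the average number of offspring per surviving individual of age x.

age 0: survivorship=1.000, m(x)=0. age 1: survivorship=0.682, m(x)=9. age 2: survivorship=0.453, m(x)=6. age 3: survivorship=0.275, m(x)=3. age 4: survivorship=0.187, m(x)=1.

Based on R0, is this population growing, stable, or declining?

R0 = Σ lx·mx = 0 + 6.138 + 2.718 + 0.825 + 0.187 = 9.868
R0 > 1, so the population is growing.

growing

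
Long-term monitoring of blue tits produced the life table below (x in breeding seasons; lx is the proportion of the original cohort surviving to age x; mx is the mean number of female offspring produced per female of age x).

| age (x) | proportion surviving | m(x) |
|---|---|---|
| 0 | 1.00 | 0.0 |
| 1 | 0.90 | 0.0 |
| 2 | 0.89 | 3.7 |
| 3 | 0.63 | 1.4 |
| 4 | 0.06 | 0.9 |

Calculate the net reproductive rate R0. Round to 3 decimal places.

lx·mx by age: 0, 0, 3.293, 0.882, 0.054
R0 = Σ lx·mx = 4.229 → 4.229

4.229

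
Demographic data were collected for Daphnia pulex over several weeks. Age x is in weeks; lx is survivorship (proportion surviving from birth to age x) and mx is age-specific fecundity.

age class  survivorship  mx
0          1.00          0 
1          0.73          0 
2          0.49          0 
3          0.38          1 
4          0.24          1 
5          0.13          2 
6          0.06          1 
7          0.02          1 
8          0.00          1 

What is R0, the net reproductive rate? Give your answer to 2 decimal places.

lx·mx by age: 0, 0, 0, 0.38, 0.24, 0.26, 0.06, 0.02, 0
R0 = Σ lx·mx = 0.96 → 0.96

0.96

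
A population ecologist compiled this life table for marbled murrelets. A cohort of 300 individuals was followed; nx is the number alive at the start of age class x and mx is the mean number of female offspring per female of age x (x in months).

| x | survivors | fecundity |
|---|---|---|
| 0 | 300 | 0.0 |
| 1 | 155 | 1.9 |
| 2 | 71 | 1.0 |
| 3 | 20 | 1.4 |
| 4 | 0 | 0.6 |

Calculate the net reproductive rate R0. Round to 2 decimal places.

1.31

lx = nx/n0 = nx/300: 1, 0.51667…, 0.23667…, 0.06667…, 0
lx·mx by age: 0, 0.981667…, 0.236667…, 0.093333…, 0
R0 = Σ lx·mx = 1.311667… → 1.31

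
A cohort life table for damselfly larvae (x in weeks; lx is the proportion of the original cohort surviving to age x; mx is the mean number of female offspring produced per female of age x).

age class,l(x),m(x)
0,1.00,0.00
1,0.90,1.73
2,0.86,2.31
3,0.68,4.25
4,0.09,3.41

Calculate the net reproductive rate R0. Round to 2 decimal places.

lx·mx by age: 0, 1.557, 1.9866, 2.89, 0.3069
R0 = Σ lx·mx = 6.7405 → 6.74

6.74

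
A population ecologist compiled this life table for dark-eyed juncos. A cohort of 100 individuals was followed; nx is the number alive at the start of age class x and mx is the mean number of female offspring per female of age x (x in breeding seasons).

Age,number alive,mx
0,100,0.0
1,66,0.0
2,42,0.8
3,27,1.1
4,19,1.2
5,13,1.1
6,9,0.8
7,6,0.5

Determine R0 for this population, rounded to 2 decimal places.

1.11

lx = nx/n0 = nx/100: 1, 0.66, 0.42, 0.27, 0.19, 0.13, 0.09, 0.06
lx·mx by age: 0, 0, 0.336, 0.297, 0.228, 0.143, 0.072, 0.03
R0 = Σ lx·mx = 1.106 → 1.11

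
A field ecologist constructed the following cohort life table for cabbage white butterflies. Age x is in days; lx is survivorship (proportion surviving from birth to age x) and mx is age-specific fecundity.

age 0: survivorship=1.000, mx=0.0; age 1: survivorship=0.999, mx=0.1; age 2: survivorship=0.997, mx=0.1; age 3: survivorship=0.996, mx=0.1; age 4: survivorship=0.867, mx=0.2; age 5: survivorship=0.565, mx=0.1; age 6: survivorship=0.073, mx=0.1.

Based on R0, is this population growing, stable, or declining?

declining

R0 = Σ lx·mx = 0 + 0.0999 + 0.0997 + 0.0996 + 0.1734 + 0.0565 + 0.0073 = 0.5364
R0 < 1, so the population is declining.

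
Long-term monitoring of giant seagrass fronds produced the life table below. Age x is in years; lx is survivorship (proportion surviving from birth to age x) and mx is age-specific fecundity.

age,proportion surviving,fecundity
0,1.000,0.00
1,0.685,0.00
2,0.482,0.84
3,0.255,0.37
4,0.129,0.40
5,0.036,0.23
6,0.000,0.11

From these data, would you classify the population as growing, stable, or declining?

R0 = Σ lx·mx = 0 + 0 + 0.40488 + 0.09435 + 0.0516 + 0.00828 + 0 = 0.55911
R0 < 1, so the population is declining.

declining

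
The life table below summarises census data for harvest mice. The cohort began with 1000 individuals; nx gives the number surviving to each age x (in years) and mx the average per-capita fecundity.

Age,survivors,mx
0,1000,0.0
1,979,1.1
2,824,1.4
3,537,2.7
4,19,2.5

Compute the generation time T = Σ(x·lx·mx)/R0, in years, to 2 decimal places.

2.13

lx = nx/n0 = nx/1000: 1, 0.979, 0.824, 0.537, 0.019
lx·mx: 0, 1.0769, 1.1536, 1.4499, 0.0475 → R0 = 3.7279
x·lx·mx: 0, 1.0769, 2.3072, 4.3497, 0.19 → Σ = 7.9238
T = 7.9238 / 3.7279 = 2.12554… → 2.13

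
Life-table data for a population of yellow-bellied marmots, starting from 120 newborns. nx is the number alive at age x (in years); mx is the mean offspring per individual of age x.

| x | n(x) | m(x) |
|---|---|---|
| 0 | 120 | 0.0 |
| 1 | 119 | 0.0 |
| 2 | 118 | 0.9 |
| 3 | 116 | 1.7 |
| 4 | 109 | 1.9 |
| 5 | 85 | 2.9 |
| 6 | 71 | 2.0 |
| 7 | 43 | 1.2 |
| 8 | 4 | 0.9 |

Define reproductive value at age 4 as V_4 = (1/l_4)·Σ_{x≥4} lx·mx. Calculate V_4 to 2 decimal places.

5.97

lx = nx/n0 = nx/120: 1, 0.99167…, 0.98333…, 0.96667…, 0.90833…, 0.70833…, 0.59167…, 0.35833…, 0.03333…
lx·mx for x ≥ 4: 1.725833…, 2.054167…, 1.183333…, 0.43…, 0.03… → sum = 5.423333…
V_4 = 5.423333… / l_4 = 5.423333… / 0.908333… = 5.970642… → 5.97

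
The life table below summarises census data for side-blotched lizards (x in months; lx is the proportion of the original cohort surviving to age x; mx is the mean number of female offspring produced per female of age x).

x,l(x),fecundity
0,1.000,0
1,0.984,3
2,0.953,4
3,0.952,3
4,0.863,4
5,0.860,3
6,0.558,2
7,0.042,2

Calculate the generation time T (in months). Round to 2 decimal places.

lx·mx: 0, 2.952, 3.812, 2.856, 3.452, 2.58, 1.116, 0.084 → R0 = 16.852
x·lx·mx: 0, 2.952, 7.624, 8.568, 13.808, 12.9, 6.696, 0.588 → Σ = 53.136
T = 53.136 / 16.852 = 3.153098… → 3.15

3.15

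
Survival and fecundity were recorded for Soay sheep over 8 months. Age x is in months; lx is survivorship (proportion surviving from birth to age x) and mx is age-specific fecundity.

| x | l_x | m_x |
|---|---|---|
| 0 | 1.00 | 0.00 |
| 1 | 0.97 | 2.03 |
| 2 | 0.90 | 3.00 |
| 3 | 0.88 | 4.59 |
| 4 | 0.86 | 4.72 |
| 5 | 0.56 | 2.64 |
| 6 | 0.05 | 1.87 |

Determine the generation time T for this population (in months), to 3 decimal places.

lx·mx: 0, 1.9691, 2.7, 4.0392, 4.0592, 1.4784, 0.0935 → R0 = 14.3394
x·lx·mx: 0, 1.9691, 5.4, 12.1176, 16.2368, 7.392, 0.561 → Σ = 43.6765
T = 43.6765 / 14.3394 = 3.045908… → 3.046

3.046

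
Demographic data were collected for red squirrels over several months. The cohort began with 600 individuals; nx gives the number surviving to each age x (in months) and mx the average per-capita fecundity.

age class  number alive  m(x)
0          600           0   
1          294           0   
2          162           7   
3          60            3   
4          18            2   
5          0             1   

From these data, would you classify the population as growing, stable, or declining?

lx = nx/n0 = nx/600: 1, 0.49, 0.27, 0.1, 0.03, 0
R0 = Σ lx·mx = 0 + 0 + 1.89 + 0.3 + 0.06 + 0 = 2.25
R0 > 1, so the population is growing.

growing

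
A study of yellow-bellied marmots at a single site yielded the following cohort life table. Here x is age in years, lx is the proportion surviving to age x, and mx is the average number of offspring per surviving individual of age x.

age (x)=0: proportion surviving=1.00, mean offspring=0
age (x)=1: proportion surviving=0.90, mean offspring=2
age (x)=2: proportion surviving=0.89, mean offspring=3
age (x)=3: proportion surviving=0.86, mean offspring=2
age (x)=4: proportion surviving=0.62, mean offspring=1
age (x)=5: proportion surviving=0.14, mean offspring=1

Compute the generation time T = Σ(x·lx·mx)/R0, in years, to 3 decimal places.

lx·mx: 0, 1.8, 2.67, 1.72, 0.62, 0.14 → R0 = 6.95
x·lx·mx: 0, 1.8, 5.34, 5.16, 2.48, 0.7 → Σ = 15.48
T = 15.48 / 6.95 = 2.227338… → 2.227

2.227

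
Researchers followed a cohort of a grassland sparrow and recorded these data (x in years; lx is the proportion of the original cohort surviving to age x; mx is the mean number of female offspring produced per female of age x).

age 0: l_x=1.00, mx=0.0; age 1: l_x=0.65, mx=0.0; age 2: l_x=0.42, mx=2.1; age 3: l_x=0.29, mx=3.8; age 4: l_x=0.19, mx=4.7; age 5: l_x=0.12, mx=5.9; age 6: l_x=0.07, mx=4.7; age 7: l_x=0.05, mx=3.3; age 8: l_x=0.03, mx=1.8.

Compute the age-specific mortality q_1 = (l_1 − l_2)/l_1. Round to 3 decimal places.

0.354

q_1 = (l_1 − l_2) / l_1 = (0.65 − 0.42) / 0.65
     = 0.23 / 0.65 = 0.353846… → 0.354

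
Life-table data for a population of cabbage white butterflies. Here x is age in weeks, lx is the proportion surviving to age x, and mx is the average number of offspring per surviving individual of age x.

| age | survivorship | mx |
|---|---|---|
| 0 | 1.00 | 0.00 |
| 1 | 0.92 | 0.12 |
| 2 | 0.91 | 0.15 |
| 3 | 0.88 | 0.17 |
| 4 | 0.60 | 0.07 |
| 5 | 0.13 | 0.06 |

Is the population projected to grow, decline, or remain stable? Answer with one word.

declining

R0 = Σ lx·mx = 0 + 0.1104 + 0.1365 + 0.1496 + 0.042 + 0.0078 = 0.4463
R0 < 1, so the population is declining.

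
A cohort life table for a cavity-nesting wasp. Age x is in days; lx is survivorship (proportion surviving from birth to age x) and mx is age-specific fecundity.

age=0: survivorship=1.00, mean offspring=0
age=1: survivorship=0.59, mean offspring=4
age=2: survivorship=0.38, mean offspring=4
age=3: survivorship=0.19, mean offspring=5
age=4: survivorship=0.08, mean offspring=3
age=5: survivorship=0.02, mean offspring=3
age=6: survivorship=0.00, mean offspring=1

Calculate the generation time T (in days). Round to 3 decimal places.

1.854

lx·mx: 0, 2.36, 1.52, 0.95, 0.24, 0.06, 0 → R0 = 5.13
x·lx·mx: 0, 2.36, 3.04, 2.85, 0.96, 0.3, 0 → Σ = 9.51
T = 9.51 / 5.13 = 1.853801… → 1.854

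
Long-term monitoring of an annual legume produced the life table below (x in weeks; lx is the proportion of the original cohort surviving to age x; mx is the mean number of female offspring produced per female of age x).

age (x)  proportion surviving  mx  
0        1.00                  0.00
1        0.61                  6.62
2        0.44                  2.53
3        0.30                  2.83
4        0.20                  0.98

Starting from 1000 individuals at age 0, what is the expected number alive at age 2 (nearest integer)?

Expected survivors = N0 · l_2 = 1000 × 0.44 = 440 → 440

440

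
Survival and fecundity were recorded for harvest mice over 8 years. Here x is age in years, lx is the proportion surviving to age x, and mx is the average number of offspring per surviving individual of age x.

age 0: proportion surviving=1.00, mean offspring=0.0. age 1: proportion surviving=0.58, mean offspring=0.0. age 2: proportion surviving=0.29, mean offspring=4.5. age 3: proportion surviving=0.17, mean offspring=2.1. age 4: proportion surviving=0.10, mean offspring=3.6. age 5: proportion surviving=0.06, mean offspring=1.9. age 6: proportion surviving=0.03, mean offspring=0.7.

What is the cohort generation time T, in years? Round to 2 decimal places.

lx·mx: 0, 0, 1.305, 0.357, 0.36, 0.114, 0.021 → R0 = 2.157
x·lx·mx: 0, 0, 2.61, 1.071, 1.44, 0.57, 0.126 → Σ = 5.817
T = 5.817 / 2.157 = 2.696801… → 2.70

2.70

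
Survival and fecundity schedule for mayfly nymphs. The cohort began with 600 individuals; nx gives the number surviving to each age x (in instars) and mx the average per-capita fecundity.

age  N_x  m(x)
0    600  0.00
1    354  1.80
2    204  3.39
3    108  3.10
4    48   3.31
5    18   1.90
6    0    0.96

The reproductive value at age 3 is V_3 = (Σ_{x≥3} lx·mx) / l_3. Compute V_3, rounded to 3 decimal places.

4.888

lx = nx/n0 = nx/600: 1, 0.59, 0.34, 0.18, 0.08, 0.03, 0
lx·mx for x ≥ 3: 0.558, 0.2648, 0.057, 0 → sum = 0.8798
V_3 = 0.8798 / l_3 = 0.8798 / 0.18 = 4.887778… → 4.888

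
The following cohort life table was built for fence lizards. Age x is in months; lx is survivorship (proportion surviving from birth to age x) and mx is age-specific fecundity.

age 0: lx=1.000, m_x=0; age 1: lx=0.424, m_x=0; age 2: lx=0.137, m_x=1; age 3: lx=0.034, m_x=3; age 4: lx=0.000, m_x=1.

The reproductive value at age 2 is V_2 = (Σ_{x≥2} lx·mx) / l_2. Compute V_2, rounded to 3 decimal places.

lx·mx for x ≥ 2: 0.137, 0.102, 0 → sum = 0.239
V_2 = 0.239 / l_2 = 0.239 / 0.137 = 1.744526… → 1.745

1.745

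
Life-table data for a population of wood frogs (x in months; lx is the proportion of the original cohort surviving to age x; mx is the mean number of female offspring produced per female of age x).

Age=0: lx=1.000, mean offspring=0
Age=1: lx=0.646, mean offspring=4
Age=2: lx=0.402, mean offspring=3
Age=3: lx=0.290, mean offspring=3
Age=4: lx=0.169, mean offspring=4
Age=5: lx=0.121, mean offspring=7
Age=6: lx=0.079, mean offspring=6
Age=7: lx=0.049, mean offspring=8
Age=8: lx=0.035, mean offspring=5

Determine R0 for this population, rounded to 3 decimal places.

7.224

lx·mx by age: 0, 2.584, 1.206, 0.87, 0.676, 0.847, 0.474, 0.392, 0.175
R0 = Σ lx·mx = 7.224 → 7.224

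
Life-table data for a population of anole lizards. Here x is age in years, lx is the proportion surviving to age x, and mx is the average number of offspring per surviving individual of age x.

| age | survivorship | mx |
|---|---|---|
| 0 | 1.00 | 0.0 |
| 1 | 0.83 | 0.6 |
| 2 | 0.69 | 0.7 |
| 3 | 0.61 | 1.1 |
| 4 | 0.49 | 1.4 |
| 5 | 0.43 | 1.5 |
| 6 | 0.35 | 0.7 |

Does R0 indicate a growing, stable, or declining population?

R0 = Σ lx·mx = 0 + 0.498 + 0.483 + 0.671 + 0.686 + 0.645 + 0.245 = 3.228
R0 > 1, so the population is growing.

growing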